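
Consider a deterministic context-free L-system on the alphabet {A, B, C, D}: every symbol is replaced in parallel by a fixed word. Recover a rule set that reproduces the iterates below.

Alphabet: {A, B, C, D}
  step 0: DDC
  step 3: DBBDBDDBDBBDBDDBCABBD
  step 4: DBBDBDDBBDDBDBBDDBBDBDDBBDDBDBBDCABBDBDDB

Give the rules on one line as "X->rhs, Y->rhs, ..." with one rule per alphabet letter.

A->B, B->BD, C->CA, D->DB

  step 3 ⇒ step 4: DBBDBDDBDBBDBDDBCABBD ⇒ DB·BD·BD·DB·BD·DB·DB·BD·DB·BD·BD·DB·BD·DB·DB·BD·CA·B·BD·BD·DB
    A ↦ B
    B ↦ BD
    C ↦ CA
    D ↦ DB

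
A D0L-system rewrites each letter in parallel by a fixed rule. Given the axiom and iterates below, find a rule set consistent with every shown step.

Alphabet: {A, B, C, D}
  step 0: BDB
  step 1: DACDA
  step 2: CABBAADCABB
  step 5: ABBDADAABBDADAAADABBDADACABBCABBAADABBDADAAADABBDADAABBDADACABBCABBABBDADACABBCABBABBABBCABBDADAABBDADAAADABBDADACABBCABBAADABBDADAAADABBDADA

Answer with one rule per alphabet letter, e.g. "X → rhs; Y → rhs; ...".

  step 1 ⇒ step 2: DACDA ⇒ C·ABB·AAD·C·ABB
    A ↦ ABB
    C ↦ AAD
    D ↦ C
  step 0 ⇒ step 1: BDB ⇒ DA·C·DA
    B ↦ DA

A->ABB, B->DA, C->AAD, D->C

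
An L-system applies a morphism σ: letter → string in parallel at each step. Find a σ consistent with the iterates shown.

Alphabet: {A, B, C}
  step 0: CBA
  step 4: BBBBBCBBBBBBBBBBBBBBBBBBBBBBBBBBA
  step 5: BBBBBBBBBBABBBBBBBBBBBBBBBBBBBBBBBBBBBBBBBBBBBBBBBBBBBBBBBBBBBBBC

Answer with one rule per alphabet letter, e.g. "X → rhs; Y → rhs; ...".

  step 4 ⇒ step 5: BBBBBCBBBBBBBBBBBBBBBBBBBBBBBBBBA ⇒ BB·BB·BB·BB·BB·A·BB·BB·BB·BB·BB·BB·BB·BB·BB·BB·BB·BB·BB·BB·BB·BB·BB·BB·BB·BB·BB·BB·BB·BB·BB·BB·BC
    A ↦ BC
    B ↦ BB
    C ↦ A

A->BC, B->BB, C->A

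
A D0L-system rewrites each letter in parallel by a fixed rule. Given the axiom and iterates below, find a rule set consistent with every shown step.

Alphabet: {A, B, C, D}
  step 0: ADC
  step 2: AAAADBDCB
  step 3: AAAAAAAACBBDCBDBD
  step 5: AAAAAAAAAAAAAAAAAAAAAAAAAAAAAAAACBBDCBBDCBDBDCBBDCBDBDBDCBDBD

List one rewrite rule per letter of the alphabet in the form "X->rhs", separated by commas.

  step 2 ⇒ step 3: AAAADBDCB ⇒ AA·AA·AA·AA·CB·BD·CB·D·BD
    A ↦ AA
    B ↦ BD
    C ↦ D
    D ↦ CB

A->AA, B->BD, C->D, D->CB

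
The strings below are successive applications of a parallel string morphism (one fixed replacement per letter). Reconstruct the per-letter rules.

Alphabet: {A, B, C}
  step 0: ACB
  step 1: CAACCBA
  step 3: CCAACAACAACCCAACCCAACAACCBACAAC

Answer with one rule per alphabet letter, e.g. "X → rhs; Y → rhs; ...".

A->C, B->CBA, C->AAC

  step 0 ⇒ step 1: ACB ⇒ C·AAC·CBA
    A ↦ C
    B ↦ CBA
    C ↦ AAC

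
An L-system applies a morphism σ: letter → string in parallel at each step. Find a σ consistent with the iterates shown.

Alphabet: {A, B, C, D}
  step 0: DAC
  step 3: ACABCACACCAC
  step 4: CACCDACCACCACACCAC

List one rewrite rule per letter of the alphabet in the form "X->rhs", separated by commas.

  step 3 ⇒ step 4: ACABCACACCAC ⇒ C·AC·C·D·AC·C·AC·C·AC·AC·C·AC
    A ↦ C
    B ↦ D
    C ↦ AC
    D ↦ AB  (constrained at step 0)

A->C, B->D, C->AC, D->AB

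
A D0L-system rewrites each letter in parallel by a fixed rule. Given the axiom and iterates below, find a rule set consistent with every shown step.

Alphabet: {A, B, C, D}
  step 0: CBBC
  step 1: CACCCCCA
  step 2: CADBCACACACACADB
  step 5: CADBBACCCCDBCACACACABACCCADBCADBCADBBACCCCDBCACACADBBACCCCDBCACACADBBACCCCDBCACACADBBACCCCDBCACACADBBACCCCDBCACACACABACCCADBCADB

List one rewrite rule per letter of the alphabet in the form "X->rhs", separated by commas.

  step 1 ⇒ step 2: CACCCCCA ⇒ CA·DB·CA·CA·CA·CA·CA·DB
    A ↦ DB
    C ↦ CA
  step 0 ⇒ step 1: CBBC ⇒ CA·CC·CC·CA
    B ↦ CC
    D ↦ BA  (constrained at step 2)

A->DB, B->CC, C->CA, D->BA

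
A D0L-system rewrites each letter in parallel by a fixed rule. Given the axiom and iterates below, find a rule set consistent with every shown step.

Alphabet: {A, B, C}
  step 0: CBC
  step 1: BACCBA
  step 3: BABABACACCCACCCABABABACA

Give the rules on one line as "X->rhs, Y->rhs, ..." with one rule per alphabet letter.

A->CA, B->CC, C->BA

  step 0 ⇒ step 1: CBC ⇒ BA·CC·BA
    B ↦ CC
    C ↦ BA
    A ↦ CA  (constrained at step 1)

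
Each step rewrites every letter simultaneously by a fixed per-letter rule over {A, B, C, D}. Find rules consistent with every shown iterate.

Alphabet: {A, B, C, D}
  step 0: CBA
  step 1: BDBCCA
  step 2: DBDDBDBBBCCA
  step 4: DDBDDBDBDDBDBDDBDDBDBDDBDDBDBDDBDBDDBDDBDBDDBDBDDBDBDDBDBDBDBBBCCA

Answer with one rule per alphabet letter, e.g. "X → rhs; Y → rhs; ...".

A->CCA, B->DB, C->B, D->DDB

  step 1 ⇒ step 2: BDBCCA ⇒ DB·DDB·DB·B·B·CCA
    A ↦ CCA
    B ↦ DB
    C ↦ B
    D ↦ DDB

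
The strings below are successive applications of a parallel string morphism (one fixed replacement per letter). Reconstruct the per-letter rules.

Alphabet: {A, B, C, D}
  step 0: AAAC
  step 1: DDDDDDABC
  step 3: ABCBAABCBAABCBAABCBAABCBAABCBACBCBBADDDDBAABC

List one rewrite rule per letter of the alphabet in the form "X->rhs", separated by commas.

  step 0 ⇒ step 1: AAAC ⇒ DD·DD·DD·ABC
    A ↦ DD
    C ↦ ABC
    B ↦ BA  (constrained at step 1)
    D ↦ CB  (constrained at step 1)

A->DD, B->BA, C->ABC, D->CB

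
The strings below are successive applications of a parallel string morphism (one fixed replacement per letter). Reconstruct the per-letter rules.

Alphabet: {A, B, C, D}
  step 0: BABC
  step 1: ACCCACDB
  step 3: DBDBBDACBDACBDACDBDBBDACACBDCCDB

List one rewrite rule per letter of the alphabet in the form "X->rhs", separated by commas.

  step 0 ⇒ step 1: BABC ⇒ AC·CC·AC·DB
    A ↦ CC
    B ↦ AC
    C ↦ DB
    D ↦ BD  (constrained at step 1)

A->CC, B->AC, C->DB, D->BD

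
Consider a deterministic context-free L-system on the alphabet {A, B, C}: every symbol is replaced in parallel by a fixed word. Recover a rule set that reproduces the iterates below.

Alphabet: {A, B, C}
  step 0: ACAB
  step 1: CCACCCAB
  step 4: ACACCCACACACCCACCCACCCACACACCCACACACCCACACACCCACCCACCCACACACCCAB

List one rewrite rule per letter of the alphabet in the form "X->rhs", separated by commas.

  step 0 ⇒ step 1: ACAB ⇒ CC·AC·CC·AB
    A ↦ CC
    B ↦ AB
    C ↦ AC

A->CC, B->AB, C->AC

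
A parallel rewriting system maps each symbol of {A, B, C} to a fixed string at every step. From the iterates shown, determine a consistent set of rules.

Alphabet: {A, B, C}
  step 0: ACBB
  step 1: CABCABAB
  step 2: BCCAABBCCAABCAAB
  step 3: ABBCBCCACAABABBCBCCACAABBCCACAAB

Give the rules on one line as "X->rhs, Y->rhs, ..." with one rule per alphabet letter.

  step 2 ⇒ step 3: BCCAABBCCAABCAAB ⇒ AB·BC·BC·CA·CA·AB·AB·BC·BC·CA·CA·AB·BC·CA·CA·AB
    A ↦ CA
    B ↦ AB
    C ↦ BC

A->CA, B->AB, C->BC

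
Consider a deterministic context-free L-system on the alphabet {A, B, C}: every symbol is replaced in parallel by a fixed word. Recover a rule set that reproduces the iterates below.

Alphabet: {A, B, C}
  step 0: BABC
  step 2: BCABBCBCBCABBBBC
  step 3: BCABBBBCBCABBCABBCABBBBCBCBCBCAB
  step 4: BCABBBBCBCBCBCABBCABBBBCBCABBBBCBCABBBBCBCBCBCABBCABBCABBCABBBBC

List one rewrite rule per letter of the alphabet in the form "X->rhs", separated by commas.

A->BB, B->BC, C->AB

  step 3 ⇒ step 4: BCABBBBCBCABBCABBCABBBBCBCBCBCAB ⇒ BC·AB·BB·BC·BC·BC·BC·AB·BC·AB·BB·BC·BC·AB·BB·BC·BC·AB·BB·BC·BC·BC·BC·AB·BC·AB·BC·AB·BC·AB·BB·BC
    A ↦ BB
    B ↦ BC
    C ↦ AB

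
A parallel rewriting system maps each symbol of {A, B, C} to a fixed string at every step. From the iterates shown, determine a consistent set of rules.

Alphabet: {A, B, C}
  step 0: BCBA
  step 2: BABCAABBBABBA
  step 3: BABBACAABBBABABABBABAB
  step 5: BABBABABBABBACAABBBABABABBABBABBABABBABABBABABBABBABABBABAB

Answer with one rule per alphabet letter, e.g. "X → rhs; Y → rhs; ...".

A->B, B->BA, C->CAA

  step 2 ⇒ step 3: BABCAABBBABBA ⇒ BA·B·BA·CAA·B·B·BA·BA·BA·B·BA·BA·B
    A ↦ B
    B ↦ BA
    C ↦ CAA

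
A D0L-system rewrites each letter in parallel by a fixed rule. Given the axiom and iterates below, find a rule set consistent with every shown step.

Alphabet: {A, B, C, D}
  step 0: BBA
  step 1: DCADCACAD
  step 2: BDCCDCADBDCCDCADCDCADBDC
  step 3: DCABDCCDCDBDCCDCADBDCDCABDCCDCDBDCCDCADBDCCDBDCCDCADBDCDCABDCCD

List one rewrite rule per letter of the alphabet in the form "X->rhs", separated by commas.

A->CAD, B->DCA, C->CD, D->BDC

  step 2 ⇒ step 3: BDCCDCADBDCCDCADCDCADBDC ⇒ DCA·BDC·CD·CD·BDC·CD·CAD·BDC·DCA·BDC·CD·CD·BDC·CD·CAD·BDC·CD·BDC·CD·CAD·BDC·DCA·BDC·CD
    A ↦ CAD
    B ↦ DCA
    C ↦ CD
    D ↦ BDC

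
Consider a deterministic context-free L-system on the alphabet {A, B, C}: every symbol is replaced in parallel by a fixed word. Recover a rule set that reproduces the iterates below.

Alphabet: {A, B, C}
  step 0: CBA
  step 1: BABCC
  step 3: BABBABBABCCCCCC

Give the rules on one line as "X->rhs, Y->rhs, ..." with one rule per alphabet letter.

A->C, B->C, C->BAB

  step 0 ⇒ step 1: CBA ⇒ BAB·C·C
    A ↦ C
    B ↦ C
    C ↦ BAB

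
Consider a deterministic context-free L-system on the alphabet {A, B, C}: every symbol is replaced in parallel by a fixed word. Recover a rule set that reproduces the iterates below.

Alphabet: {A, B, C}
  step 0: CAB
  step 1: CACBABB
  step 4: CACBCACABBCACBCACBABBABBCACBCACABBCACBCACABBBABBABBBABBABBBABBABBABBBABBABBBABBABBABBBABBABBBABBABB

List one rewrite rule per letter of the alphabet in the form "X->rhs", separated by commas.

A->B, B->ABB, C->CAC

  step 0 ⇒ step 1: CAB ⇒ CAC·B·ABB
    A ↦ B
    B ↦ ABB
    C ↦ CAC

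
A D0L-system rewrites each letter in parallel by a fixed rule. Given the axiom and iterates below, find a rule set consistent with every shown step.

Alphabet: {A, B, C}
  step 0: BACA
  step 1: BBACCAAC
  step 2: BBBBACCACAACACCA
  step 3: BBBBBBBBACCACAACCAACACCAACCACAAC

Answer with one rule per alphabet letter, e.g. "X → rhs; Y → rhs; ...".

A->AC, B->BB, C->CA

  step 2 ⇒ step 3: BBBBACCACAACACCA ⇒ BB·BB·BB·BB·AC·CA·CA·AC·CA·AC·AC·CA·AC·CA·CA·AC
    A ↦ AC
    B ↦ BB
    C ↦ CA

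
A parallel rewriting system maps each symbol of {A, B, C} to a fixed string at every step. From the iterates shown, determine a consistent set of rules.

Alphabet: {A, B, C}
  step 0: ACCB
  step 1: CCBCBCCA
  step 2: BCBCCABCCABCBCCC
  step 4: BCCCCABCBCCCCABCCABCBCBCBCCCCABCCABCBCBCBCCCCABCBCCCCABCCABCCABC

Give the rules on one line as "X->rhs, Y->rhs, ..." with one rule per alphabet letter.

A->CC, B->CA, C->BC

  step 1 ⇒ step 2: CCBCBCCA ⇒ BC·BC·CA·BC·CA·BC·BC·CC
    A ↦ CC
    B ↦ CA
    C ↦ BC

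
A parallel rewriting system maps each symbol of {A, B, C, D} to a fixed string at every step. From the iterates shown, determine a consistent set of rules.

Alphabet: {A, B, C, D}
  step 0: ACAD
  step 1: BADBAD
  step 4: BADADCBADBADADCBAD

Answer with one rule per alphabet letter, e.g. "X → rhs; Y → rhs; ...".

  step 0 ⇒ step 1: ACAD ⇒ B·AD·B·AD
    A ↦ B
    C ↦ AD
    D ↦ AD
    B ↦ C  (constrained at step 1)

A->B, B->C, C->AD, D->AD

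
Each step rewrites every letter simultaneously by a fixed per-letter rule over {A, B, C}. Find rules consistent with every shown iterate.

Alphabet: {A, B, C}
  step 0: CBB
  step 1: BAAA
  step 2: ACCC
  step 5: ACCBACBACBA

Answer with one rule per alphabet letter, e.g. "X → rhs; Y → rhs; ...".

  step 1 ⇒ step 2: BAAA ⇒ A·C·C·C
    A ↦ C
    B ↦ A
  step 0 ⇒ step 1: CBB ⇒ BA·A·A
    C ↦ BA

A->C, B->A, C->BA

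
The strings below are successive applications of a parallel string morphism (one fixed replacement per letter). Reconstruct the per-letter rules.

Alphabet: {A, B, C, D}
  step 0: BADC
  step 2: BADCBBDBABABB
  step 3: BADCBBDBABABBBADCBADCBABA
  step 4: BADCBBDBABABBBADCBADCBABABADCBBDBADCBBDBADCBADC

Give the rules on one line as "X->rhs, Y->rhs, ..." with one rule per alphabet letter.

  step 3 ⇒ step 4: BADCBBDBABABBBADCBADCBABA ⇒ BA·DC·BB·D·BA·BA·BB·BA·DC·BA·DC·BA·BA·BA·DC·BB·D·BA·DC·BB·D·BA·DC·BA·DC
    A ↦ DC
    B ↦ BA
    C ↦ D
    D ↦ BB

A->DC, B->BA, C->D, D->BB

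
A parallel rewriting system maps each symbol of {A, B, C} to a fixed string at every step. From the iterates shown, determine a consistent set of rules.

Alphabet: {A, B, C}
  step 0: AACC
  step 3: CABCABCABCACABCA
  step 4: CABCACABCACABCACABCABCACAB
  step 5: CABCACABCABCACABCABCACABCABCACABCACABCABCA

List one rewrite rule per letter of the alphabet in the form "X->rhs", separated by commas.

A->B, B->CA, C->CA

  step 4 ⇒ step 5: CABCACABCACABCACABCABCACAB ⇒ CA·B·CA·CA·B·CA·B·CA·CA·B·CA·B·CA·CA·B·CA·B·CA·CA·B·CA·CA·B·CA·B·CA
    A ↦ B
    B ↦ CA
    C ↦ CA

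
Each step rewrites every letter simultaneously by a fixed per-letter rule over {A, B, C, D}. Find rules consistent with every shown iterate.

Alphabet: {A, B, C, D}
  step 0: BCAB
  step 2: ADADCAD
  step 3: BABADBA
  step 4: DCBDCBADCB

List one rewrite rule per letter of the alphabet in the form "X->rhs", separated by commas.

  step 3 ⇒ step 4: BABADBA ⇒ DC·B·DC·B·A·DC·B
    A ↦ B
    B ↦ DC
    D ↦ A
  step 2 ⇒ step 3: ADADCAD ⇒ B·A·B·A·D·B·A
    C ↦ D

A->B, B->DC, C->D, D->A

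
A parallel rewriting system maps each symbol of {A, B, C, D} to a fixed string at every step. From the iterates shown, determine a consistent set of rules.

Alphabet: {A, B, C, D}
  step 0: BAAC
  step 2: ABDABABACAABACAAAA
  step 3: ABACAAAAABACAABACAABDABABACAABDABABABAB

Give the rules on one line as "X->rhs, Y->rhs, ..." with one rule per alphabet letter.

  step 2 ⇒ step 3: ABDABABACAABACAAAA ⇒ AB·ACA·AAA·AB·ACA·AB·ACA·AB·D·AB·AB·ACA·AB·D·AB·AB·AB·AB
    A ↦ AB
    B ↦ ACA
    C ↦ D
    D ↦ AAA

A->AB, B->ACA, C->D, D->AAA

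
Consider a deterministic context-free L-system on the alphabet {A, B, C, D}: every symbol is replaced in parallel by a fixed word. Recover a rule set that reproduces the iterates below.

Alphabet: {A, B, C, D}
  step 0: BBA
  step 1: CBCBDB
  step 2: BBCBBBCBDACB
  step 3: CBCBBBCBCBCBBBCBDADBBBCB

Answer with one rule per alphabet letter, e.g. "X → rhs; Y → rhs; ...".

A->DB, B->CB, C->BB, D->DA

  step 2 ⇒ step 3: BBCBBBCBDACB ⇒ CB·CB·BB·CB·CB·CB·BB·CB·DA·DB·BB·CB
    A ↦ DB
    B ↦ CB
    C ↦ BB
    D ↦ DA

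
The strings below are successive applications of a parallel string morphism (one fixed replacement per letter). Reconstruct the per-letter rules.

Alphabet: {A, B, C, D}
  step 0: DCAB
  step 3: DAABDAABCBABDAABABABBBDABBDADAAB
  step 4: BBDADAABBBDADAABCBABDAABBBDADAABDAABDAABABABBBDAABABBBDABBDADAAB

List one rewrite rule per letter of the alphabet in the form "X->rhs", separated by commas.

  step 3 ⇒ step 4: DAABDAABCBABDAABABABBBDABBDADAAB ⇒ BB·DA·DA·AB·BB·DA·DA·AB·CB·AB·DA·AB·BB·DA·DA·AB·DA·AB·DA·AB·AB·AB·BB·DA·AB·AB·BB·DA·BB·DA·DA·AB
    A ↦ DA
    B ↦ AB
    C ↦ CB
    D ↦ BB

A->DA, B->AB, C->CB, D->BB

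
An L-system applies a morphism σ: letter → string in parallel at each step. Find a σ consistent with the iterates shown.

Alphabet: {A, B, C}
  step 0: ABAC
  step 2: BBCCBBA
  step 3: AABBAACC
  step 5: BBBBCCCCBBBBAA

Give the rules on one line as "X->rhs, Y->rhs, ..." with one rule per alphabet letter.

A->CC, B->A, C->B

  step 2 ⇒ step 3: BBCCBBA ⇒ A·A·B·B·A·A·CC
    A ↦ CC
    B ↦ A
    C ↦ B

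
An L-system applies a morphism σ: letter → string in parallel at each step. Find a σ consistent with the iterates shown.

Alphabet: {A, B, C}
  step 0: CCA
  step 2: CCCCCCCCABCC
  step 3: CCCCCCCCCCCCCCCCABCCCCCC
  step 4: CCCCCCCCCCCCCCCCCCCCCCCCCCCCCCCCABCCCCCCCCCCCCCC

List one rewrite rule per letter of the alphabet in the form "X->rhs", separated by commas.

  step 3 ⇒ step 4: CCCCCCCCCCCCCCCCABCCCCCC ⇒ CC·CC·CC·CC·CC·CC·CC·CC·CC·CC·CC·CC·CC·CC·CC·CC·AB·CC·CC·CC·CC·CC·CC·CC
    A ↦ AB
    B ↦ CC
    C ↦ CC

A->AB, B->CC, C->CC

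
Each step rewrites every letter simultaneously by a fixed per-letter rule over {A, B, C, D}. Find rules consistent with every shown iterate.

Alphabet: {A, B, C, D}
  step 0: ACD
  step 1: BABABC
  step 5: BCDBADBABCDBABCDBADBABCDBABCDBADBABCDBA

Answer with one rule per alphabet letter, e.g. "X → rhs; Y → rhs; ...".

A->BA, B->D, C->BA, D->BC

  step 0 ⇒ step 1: ACD ⇒ BA·BA·BC
    A ↦ BA
    C ↦ BA
    D ↦ BC
    B ↦ D  (constrained at step 1)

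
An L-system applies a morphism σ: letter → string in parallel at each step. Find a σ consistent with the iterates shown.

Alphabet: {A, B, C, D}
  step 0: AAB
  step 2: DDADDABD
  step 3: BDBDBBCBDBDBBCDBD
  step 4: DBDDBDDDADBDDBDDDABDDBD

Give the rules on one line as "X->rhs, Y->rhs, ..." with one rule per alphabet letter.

A->BBC, B->D, C->A, D->BD

  step 3 ⇒ step 4: BDBDBBCBDBDBBCDBD ⇒ D·BD·D·BD·D·D·A·D·BD·D·BD·D·D·A·BD·D·BD
    B ↦ D
    C ↦ A
    D ↦ BD
  step 2 ⇒ step 3: DDADDABD ⇒ BD·BD·BBC·BD·BD·BBC·D·BD
    A ↦ BBC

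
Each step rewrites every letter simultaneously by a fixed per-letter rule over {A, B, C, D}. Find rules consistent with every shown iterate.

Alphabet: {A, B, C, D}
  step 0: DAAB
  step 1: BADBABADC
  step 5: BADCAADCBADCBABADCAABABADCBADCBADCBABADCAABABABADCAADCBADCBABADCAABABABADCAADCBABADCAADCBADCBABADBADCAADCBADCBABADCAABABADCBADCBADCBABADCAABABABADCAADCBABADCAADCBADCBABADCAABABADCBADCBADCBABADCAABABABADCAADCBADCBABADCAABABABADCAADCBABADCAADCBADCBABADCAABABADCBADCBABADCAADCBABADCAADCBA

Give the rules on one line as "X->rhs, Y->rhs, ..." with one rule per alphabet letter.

A->BA, B->DC, C->CAA, D->BAD

  step 0 ⇒ step 1: DAAB ⇒ BAD·BA·BA·DC
    A ↦ BA
    B ↦ DC
    D ↦ BAD
    C ↦ CAA  (constrained at step 1)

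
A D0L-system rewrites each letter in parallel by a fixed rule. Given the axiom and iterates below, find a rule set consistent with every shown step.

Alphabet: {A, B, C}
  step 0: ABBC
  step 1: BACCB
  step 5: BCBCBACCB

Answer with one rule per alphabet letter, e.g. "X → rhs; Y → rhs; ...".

A->BA, B->C, C->B

  step 0 ⇒ step 1: ABBC ⇒ BA·C·C·B
    A ↦ BA
    B ↦ C
    C ↦ B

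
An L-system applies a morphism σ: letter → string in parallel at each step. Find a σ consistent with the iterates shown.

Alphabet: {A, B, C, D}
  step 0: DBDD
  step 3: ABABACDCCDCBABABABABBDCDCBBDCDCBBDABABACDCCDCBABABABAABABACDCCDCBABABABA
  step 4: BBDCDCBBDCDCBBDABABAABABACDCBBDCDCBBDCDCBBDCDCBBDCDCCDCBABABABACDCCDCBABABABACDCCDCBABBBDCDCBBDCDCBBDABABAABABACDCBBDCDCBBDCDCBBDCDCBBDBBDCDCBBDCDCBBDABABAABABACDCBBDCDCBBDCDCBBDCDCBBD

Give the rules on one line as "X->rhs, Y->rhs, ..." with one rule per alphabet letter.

  step 3 ⇒ step 4: ABABACDCCDCBABABABABBDCDCBBDCDCBBDABABACDCCDCBABABABAABABACDCCDCBABABABA ⇒ BBD·CDC·BBD·CDC·BBD·A·BAB·A·A·BAB·A·CDC·BBD·CDC·BBD·CDC·BBD·CDC·BBD·CDC·CDC·BAB·A·BAB·A·CDC·CDC·BAB·A·BAB·A·CDC·CDC·BAB·BBD·CDC·BBD·CDC·BBD·A·BAB·A·A·BAB·A·CDC·BBD·CDC·BBD·CDC·BBD·CDC·BBD·BBD·CDC·BBD·CDC·BBD·A·BAB·A·A·BAB·A·CDC·BBD·CDC·BBD·CDC·BBD·CDC·BBD
    A ↦ BBD
    B ↦ CDC
    C ↦ A
    D ↦ BAB

A->BBD, B->CDC, C->A, D->BAB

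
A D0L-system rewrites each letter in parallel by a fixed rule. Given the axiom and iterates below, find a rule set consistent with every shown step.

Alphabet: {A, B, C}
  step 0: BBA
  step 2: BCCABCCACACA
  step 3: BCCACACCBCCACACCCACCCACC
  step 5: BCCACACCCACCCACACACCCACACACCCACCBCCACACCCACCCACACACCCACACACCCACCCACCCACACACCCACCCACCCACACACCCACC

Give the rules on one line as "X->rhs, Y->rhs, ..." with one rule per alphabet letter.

  step 2 ⇒ step 3: BCCABCCACACA ⇒ BC·CA·CA·CC·BC·CA·CA·CC·CA·CC·CA·CC
    A ↦ CC
    B ↦ BC
    C ↦ CA

A->CC, B->BC, C->CA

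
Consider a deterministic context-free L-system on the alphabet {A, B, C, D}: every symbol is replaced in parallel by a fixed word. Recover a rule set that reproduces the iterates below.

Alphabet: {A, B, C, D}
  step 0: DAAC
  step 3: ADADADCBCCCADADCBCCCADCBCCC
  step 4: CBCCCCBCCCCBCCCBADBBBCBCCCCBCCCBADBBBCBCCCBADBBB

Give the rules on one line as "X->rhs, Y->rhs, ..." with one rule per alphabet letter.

  step 3 ⇒ step 4: ADADADCBCCCADADCBCCCADCBCCC ⇒ CBC·CC·CBC·CC·CBC·CC·B·AD·B·B·B·CBC·CC·CBC·CC·B·AD·B·B·B·CBC·CC·B·AD·B·B·B
    A ↦ CBC
    B ↦ AD
    C ↦ B
    D ↦ CC

A->CBC, B->AD, C->B, D->CC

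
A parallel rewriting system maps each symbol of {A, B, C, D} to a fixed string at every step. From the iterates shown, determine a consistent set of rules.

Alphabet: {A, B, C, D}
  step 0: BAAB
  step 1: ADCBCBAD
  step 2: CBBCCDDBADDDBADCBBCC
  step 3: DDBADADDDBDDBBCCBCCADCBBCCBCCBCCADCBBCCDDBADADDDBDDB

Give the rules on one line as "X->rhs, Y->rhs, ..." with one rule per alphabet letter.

A->CB, B->AD, C->DDB, D->BCC

  step 2 ⇒ step 3: CBBCCDDBADDDBADCBBCC ⇒ DDB·AD·AD·DDB·DDB·BCC·BCC·AD·CB·BCC·BCC·BCC·AD·CB·BCC·DDB·AD·AD·DDB·DDB
    A ↦ CB
    B ↦ AD
    C ↦ DDB
    D ↦ BCC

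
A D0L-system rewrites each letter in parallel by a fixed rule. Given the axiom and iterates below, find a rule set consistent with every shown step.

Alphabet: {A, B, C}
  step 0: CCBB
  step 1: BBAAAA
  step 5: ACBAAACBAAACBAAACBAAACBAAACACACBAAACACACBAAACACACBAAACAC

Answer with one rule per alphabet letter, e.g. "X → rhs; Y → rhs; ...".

  step 0 ⇒ step 1: CCBB ⇒ B·B·AA·AA
    B ↦ AA
    C ↦ B
    A ↦ AC  (constrained at step 1)

A->AC, B->AA, C->B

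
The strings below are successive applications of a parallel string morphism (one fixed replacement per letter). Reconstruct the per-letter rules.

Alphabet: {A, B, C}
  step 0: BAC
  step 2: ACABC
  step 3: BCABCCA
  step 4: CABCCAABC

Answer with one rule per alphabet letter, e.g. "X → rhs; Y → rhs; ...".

  step 3 ⇒ step 4: BCABCCA ⇒ C·A·BC·C·A·A·BC
    A ↦ BC
    B ↦ C
    C ↦ A

A->BC, B->C, C->A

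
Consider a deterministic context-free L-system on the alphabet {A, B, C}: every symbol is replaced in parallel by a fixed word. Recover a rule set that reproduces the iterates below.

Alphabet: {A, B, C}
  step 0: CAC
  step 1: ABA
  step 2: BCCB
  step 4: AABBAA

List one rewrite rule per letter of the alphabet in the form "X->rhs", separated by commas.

A->B, B->CC, C->A

  step 1 ⇒ step 2: ABA ⇒ B·CC·B
    A ↦ B
    B ↦ CC
  step 0 ⇒ step 1: CAC ⇒ A·B·A
    C ↦ A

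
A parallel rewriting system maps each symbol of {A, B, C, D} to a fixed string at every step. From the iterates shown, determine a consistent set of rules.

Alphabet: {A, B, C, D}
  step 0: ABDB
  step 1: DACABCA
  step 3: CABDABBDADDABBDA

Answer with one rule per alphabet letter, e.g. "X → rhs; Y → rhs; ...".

  step 0 ⇒ step 1: ABDB ⇒ DA·CA·B·CA
    A ↦ DA
    B ↦ CA
    D ↦ B
    C ↦ D  (constrained at step 1)

A->DA, B->CA, C->D, D->B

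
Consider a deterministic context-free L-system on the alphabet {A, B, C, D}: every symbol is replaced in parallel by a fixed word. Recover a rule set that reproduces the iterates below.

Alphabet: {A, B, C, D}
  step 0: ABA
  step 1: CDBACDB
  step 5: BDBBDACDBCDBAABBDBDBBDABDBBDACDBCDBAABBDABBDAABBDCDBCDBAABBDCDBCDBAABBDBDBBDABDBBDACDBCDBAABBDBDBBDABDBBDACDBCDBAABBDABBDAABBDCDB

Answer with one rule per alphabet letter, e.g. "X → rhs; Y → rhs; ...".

  step 0 ⇒ step 1: ABA ⇒ CDB·A·CDB
    A ↦ CDB
    B ↦ A
    C ↦ BD  (constrained at step 1)
    D ↦ BBD  (constrained at step 1)

A->CDB, B->A, C->BD, D->BBD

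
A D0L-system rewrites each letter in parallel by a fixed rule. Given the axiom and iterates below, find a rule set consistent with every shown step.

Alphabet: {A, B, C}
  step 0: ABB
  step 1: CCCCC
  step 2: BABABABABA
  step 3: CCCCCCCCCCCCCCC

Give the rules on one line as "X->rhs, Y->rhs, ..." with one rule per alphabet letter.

  step 2 ⇒ step 3: BABABABABA ⇒ CC·C·CC·C·CC·C·CC·C·CC·C
    A ↦ C
    B ↦ CC
  step 1 ⇒ step 2: CCCCC ⇒ BA·BA·BA·BA·BA
    C ↦ BA

A->C, B->CC, C->BA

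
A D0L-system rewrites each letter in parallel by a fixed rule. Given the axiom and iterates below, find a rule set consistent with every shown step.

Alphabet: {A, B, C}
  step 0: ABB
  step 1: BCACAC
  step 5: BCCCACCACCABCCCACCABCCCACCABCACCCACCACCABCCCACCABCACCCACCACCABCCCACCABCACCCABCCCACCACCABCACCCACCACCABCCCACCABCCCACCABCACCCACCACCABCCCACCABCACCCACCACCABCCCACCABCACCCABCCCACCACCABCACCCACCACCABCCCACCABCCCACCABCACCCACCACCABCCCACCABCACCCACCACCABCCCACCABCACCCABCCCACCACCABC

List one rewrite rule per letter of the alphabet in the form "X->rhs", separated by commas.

  step 0 ⇒ step 1: ABB ⇒ BC·AC·AC
    A ↦ BC
    B ↦ AC
    C ↦ CCA  (constrained at step 1)

A->BC, B->AC, C->CCA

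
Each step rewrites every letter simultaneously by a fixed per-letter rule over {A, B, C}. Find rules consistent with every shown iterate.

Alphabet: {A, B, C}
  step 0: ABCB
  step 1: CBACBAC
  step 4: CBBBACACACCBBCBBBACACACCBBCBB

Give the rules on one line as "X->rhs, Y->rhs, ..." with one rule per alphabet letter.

  step 0 ⇒ step 1: ABCB ⇒ CB·AC·B·AC
    A ↦ CB
    B ↦ AC
    C ↦ B

A->CB, B->AC, C->B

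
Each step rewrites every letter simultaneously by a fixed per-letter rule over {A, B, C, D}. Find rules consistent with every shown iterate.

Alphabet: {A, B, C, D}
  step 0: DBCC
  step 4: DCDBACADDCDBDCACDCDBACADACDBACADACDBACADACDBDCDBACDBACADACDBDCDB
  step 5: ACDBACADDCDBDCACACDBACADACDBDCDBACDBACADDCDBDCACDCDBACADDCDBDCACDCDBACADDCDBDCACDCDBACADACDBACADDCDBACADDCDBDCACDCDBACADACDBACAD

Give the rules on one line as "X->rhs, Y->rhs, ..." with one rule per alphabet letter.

A->DC, B->AD, C->DB, D->AC

  step 4 ⇒ step 5: DCDBACADDCDBDCACDCDBACADACDBACADACDBACADACDBDCDBACDBACADACDBDCDB ⇒ AC·DB·AC·AD·DC·DB·DC·AC·AC·DB·AC·AD·AC·DB·DC·DB·AC·DB·AC·AD·DC·DB·DC·AC·DC·DB·AC·AD·DC·DB·DC·AC·DC·DB·AC·AD·DC·DB·DC·AC·DC·DB·AC·AD·AC·DB·AC·AD·DC·DB·AC·AD·DC·DB·DC·AC·DC·DB·AC·AD·AC·DB·AC·AD
    A ↦ DC
    B ↦ AD
    C ↦ DB
    D ↦ AC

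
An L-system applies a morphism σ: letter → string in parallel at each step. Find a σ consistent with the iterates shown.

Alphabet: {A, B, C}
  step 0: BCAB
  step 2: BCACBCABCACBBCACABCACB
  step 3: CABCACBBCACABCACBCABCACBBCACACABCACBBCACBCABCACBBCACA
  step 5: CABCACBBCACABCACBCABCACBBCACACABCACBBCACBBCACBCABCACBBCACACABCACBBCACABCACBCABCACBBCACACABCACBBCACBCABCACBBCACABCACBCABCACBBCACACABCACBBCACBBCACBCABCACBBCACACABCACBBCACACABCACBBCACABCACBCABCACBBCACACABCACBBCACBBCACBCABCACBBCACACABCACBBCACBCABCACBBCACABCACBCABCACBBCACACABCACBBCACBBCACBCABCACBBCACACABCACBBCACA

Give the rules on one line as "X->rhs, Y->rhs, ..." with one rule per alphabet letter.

  step 2 ⇒ step 3: BCACBCABCACBBCACABCACB ⇒ CA·BCA·CB·BCA·CA·BCA·CB·CA·BCA·CB·BCA·CA·CA·BCA·CB·BCA·CB·CA·BCA·CB·BCA·CA
    A ↦ CB
    B ↦ CA
    C ↦ BCA

A->CB, B->CA, C->BCA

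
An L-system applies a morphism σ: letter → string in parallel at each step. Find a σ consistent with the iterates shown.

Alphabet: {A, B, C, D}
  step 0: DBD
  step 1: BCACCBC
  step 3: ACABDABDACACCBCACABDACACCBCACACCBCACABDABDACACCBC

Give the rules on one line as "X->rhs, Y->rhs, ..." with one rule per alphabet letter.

  step 0 ⇒ step 1: DBD ⇒ BC·ACC·BC
    B ↦ ACC
    D ↦ BC
    A ↦ AC  (constrained at step 1)
    C ↦ ABD  (constrained at step 1)

A->AC, B->ACC, C->ABD, D->BC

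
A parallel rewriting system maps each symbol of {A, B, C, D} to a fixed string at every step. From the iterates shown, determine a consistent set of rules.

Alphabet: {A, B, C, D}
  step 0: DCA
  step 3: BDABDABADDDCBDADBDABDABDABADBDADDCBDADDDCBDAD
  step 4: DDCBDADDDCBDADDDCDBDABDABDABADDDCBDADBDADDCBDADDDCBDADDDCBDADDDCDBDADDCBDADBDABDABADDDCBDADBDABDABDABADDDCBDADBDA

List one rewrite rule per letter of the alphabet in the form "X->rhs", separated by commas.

  step 3 ⇒ step 4: BDABDABADDDCBDADBDABDABDABADBDADDCBDADDDCBDAD ⇒ DDC·BDA·D·DDC·BDA·D·DDC·D·BDA·BDA·BDA·BAD·DDC·BDA·D·BDA·DDC·BDA·D·DDC·BDA·D·DDC·BDA·D·DDC·D·BDA·DDC·BDA·D·BDA·BDA·BAD·DDC·BDA·D·BDA·BDA·BDA·BAD·DDC·BDA·D·BDA
    A ↦ D
    B ↦ DDC
    C ↦ BAD
    D ↦ BDA

A->D, B->DDC, C->BAD, D->BDA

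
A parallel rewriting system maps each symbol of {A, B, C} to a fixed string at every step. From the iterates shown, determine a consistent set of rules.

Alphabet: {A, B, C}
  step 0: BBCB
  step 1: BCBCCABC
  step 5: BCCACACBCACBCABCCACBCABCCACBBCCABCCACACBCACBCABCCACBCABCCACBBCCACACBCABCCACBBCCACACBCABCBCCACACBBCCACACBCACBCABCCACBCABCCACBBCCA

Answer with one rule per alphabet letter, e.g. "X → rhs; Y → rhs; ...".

A->CB, B->BC, C->CA

  step 0 ⇒ step 1: BBCB ⇒ BC·BC·CA·BC
    B ↦ BC
    C ↦ CA
    A ↦ CB  (constrained at step 1)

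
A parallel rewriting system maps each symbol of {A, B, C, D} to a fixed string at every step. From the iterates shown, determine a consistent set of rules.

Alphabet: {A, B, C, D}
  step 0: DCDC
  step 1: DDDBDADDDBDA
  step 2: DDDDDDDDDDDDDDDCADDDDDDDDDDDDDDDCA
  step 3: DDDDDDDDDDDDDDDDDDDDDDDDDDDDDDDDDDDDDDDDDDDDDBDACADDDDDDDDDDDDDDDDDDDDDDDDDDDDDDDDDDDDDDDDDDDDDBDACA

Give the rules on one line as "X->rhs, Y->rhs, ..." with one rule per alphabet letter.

A->CA, B->DDD, C->BDA, D->DDD

  step 2 ⇒ step 3: DDDDDDDDDDDDDDDCADDDDDDDDDDDDDDDCA ⇒ DDD·DDD·DDD·DDD·DDD·DDD·DDD·DDD·DDD·DDD·DDD·DDD·DDD·DDD·DDD·BDA·CA·DDD·DDD·DDD·DDD·DDD·DDD·DDD·DDD·DDD·DDD·DDD·DDD·DDD·DDD·DDD·BDA·CA
    A ↦ CA
    C ↦ BDA
    D ↦ DDD
  step 1 ⇒ step 2: DDDBDADDDBDA ⇒ DDD·DDD·DDD·DDD·DDD·CA·DDD·DDD·DDD·DDD·DDD·CA
    B ↦ DDD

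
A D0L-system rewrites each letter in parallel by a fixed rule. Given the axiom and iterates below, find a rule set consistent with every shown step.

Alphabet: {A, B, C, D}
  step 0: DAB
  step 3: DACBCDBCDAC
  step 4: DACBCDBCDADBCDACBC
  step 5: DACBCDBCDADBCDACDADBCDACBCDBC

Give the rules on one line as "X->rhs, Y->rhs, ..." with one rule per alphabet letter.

  step 4 ⇒ step 5: DACBCDBCDADBCDACBC ⇒ DA·C·BC·D·BC·DA·D·BC·DA·C·DA·D·BC·DA·C·BC·D·BC
    A ↦ C
    B ↦ D
    C ↦ BC
    D ↦ DA

A->C, B->D, C->BC, D->DA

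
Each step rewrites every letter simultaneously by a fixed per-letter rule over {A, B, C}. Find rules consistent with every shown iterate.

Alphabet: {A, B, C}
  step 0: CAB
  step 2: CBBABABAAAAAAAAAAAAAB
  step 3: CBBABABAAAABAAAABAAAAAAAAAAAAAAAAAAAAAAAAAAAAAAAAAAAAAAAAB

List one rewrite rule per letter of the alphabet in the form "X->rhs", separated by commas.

A->AAA, B->AB, C->CBB

  step 2 ⇒ step 3: CBBABABAAAAAAAAAAAAAB ⇒ CBB·AB·AB·AAA·AB·AAA·AB·AAA·AAA·AAA·AAA·AAA·AAA·AAA·AAA·AAA·AAA·AAA·AAA·AAA·AB
    A ↦ AAA
    B ↦ AB
    C ↦ CBB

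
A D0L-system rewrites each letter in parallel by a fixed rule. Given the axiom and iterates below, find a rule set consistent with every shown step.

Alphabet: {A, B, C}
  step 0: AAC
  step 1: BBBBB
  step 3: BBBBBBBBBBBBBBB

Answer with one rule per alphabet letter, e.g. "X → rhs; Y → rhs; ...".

  step 0 ⇒ step 1: AAC ⇒ BB·BB·B
    A ↦ BB
    C ↦ B
    B ↦ CA  (constrained at step 1)

A->BB, B->CA, C->B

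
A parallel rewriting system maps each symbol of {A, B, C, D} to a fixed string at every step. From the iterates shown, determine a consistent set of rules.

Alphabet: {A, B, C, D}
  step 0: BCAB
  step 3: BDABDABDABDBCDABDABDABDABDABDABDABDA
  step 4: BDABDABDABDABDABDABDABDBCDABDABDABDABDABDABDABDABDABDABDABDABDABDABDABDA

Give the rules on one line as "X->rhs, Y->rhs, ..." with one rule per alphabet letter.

  step 3 ⇒ step 4: BDABDABDABDBCDABDABDABDABDABDABDABDA ⇒ BD·A·BDA·BD·A·BDA·BD·A·BDA·BD·A·BD·BCD·A·BDA·BD·A·BDA·BD·A·BDA·BD·A·BDA·BD·A·BDA·BD·A·BDA·BD·A·BDA·BD·A·BDA
    A ↦ BDA
    B ↦ BD
    C ↦ BCD
    D ↦ A

A->BDA, B->BD, C->BCD, D->A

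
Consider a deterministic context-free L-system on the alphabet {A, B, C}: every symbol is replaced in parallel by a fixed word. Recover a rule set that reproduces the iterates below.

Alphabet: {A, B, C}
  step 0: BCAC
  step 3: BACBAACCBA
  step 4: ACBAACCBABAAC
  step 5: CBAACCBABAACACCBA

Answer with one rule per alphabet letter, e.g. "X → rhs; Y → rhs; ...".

  step 4 ⇒ step 5: ACBAACCBABAAC ⇒ C·BA·A·C·C·BA·BA·A·C·A·C·C·BA
    A ↦ C
    B ↦ A
    C ↦ BA

A->C, B->A, C->BA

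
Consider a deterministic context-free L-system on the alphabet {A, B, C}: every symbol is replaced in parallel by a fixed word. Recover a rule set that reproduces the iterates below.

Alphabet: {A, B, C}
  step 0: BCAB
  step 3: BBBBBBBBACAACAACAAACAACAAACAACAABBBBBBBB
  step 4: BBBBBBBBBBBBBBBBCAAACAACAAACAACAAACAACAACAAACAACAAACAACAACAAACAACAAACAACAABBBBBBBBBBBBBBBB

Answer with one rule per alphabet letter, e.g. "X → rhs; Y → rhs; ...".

A->CAA, B->BB, C->A

  step 3 ⇒ step 4: BBBBBBBBACAACAACAAACAACAAACAACAABBBBBBBB ⇒ BB·BB·BB·BB·BB·BB·BB·BB·CAA·A·CAA·CAA·A·CAA·CAA·A·CAA·CAA·CAA·A·CAA·CAA·A·CAA·CAA·CAA·A·CAA·CAA·A·CAA·CAA·BB·BB·BB·BB·BB·BB·BB·BB
    A ↦ CAA
    B ↦ BB
    C ↦ A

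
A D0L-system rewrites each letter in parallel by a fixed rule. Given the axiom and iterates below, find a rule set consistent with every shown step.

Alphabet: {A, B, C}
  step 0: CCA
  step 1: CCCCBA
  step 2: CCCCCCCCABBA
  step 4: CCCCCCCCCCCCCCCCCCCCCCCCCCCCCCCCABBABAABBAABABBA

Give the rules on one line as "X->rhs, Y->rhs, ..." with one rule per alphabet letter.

  step 1 ⇒ step 2: CCCCBA ⇒ CC·CC·CC·CC·AB·BA
    A ↦ BA
    B ↦ AB
    C ↦ CC

A->BA, B->AB, C->CC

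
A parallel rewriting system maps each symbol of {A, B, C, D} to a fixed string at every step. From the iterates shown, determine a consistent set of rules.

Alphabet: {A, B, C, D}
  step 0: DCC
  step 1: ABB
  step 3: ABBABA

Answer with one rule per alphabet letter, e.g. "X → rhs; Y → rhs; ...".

  step 0 ⇒ step 1: DCC ⇒ A·B·B
    C ↦ B
    D ↦ A
    A ↦ DC  (constrained at step 1)
    B ↦ CD  (constrained at step 1)

A->DC, B->CD, C->B, D->A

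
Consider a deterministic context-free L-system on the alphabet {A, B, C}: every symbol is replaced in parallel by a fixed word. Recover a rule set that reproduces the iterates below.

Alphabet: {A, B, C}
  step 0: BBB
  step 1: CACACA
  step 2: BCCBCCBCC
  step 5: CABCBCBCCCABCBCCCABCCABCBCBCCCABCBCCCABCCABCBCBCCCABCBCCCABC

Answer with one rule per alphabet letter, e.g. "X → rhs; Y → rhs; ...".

A->C, B->CA, C->BC

  step 1 ⇒ step 2: CACACA ⇒ BC·C·BC·C·BC·C
    A ↦ C
    C ↦ BC
  step 0 ⇒ step 1: BBB ⇒ CA·CA·CA
    B ↦ CA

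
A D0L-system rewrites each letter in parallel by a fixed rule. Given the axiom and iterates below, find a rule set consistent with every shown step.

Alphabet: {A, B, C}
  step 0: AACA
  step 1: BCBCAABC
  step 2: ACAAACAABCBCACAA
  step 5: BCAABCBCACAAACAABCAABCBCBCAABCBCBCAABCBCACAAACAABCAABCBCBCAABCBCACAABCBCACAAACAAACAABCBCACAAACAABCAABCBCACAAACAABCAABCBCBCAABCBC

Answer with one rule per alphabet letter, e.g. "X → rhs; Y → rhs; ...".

  step 1 ⇒ step 2: BCBCAABC ⇒ AC·AA·AC·AA·BC·BC·AC·AA
    A ↦ BC
    B ↦ AC
    C ↦ AA

A->BC, B->AC, C->AA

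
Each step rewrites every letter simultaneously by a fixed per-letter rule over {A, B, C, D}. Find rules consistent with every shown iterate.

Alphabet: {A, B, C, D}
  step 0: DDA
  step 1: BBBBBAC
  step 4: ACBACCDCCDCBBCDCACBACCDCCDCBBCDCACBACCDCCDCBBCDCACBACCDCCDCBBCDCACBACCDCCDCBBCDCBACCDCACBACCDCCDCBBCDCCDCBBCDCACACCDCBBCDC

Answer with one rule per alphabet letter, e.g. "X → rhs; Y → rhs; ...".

A->BAC, B->AC, C->CDC, D->BB

  step 0 ⇒ step 1: DDA ⇒ BB·BB·BAC
    A ↦ BAC
    D ↦ BB
    B ↦ AC  (constrained at step 1)
    C ↦ CDC  (constrained at step 1)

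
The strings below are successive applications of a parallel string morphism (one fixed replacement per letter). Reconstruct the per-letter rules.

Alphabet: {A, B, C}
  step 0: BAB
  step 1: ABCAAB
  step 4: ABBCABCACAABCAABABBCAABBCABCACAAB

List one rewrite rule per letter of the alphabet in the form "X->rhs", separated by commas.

A->CA, B->AB, C->B

  step 0 ⇒ step 1: BAB ⇒ AB·CA·AB
    A ↦ CA
    B ↦ AB
    C ↦ B  (constrained at step 1)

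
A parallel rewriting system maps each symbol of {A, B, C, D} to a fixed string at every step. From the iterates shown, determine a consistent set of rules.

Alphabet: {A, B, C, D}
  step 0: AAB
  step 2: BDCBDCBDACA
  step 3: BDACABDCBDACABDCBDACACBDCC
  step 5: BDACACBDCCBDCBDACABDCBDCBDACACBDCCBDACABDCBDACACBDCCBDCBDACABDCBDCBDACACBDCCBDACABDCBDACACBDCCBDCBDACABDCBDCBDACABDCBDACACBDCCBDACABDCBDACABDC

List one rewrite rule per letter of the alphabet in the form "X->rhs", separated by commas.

  step 2 ⇒ step 3: BDCBDCBDACA ⇒ BD·ACA·BDC·BD·ACA·BDC·BD·ACA·C·BDC·C
    A ↦ C
    B ↦ BD
    C ↦ BDC
    D ↦ ACA

A->C, B->BD, C->BDC, D->ACA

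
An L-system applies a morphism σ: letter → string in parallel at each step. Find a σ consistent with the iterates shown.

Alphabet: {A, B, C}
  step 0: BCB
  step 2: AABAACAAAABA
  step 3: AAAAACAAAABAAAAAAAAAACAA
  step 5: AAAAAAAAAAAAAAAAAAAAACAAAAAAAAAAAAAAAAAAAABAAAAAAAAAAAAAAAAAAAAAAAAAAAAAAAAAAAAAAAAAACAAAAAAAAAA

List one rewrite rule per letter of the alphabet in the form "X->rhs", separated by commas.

A->AA, B->AC, C->BA

  step 2 ⇒ step 3: AABAACAAAABA ⇒ AA·AA·AC·AA·AA·BA·AA·AA·AA·AA·AC·AA
    A ↦ AA
    B ↦ AC
    C ↦ BA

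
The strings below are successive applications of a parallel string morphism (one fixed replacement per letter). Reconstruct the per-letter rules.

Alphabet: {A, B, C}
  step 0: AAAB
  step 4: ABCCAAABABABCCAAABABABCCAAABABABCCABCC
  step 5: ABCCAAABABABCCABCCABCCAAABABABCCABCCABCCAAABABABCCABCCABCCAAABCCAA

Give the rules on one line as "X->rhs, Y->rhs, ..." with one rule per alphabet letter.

A->AB, B->CC, C->A

  step 4 ⇒ step 5: ABCCAAABABABCCAAABABABCCAAABABABCCABCC ⇒ AB·CC·A·A·AB·AB·AB·CC·AB·CC·AB·CC·A·A·AB·AB·AB·CC·AB·CC·AB·CC·A·A·AB·AB·AB·CC·AB·CC·AB·CC·A·A·AB·CC·A·A
    A ↦ AB
    B ↦ CC
    C ↦ A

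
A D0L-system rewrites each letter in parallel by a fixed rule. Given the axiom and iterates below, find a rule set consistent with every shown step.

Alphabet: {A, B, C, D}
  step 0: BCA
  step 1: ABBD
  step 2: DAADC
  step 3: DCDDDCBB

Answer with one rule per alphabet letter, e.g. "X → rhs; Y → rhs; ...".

A->D, B->A, C->BB, D->DC

  step 2 ⇒ step 3: DAADC ⇒ DC·D·D·DC·BB
    A ↦ D
    C ↦ BB
    D ↦ DC
  step 0 ⇒ step 1: BCA ⇒ A·BB·D
    B ↦ A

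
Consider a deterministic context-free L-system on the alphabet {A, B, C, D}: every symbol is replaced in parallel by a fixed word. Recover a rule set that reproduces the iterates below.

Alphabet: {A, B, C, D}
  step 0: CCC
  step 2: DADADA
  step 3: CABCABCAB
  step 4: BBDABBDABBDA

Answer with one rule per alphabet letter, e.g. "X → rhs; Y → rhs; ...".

  step 3 ⇒ step 4: CABCABCAB ⇒ B·B·DA·B·B·DA·B·B·DA
    A ↦ B
    B ↦ DA
    C ↦ B
  step 2 ⇒ step 3: DADADA ⇒ CA·B·CA·B·CA·B
    D ↦ CA

A->B, B->DA, C->B, D->CA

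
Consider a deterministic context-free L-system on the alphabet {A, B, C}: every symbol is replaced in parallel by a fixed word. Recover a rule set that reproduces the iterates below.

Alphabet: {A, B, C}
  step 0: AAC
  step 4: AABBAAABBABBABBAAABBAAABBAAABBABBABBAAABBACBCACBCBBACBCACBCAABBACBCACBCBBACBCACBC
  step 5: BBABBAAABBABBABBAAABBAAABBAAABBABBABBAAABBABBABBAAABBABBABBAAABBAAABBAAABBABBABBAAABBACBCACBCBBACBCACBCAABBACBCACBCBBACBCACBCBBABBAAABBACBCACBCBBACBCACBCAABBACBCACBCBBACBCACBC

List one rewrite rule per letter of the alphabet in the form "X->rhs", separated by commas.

  step 4 ⇒ step 5: AABBAAABBABBABBAAABBAAABBAAABBABBABBAAABBACBCACBCBBACBCACBCAABBACBCACBCBBACBCACBC ⇒ BBA·BBA·A·A·BBA·BBA·BBA·A·A·BBA·A·A·BBA·A·A·BBA·BBA·BBA·A·A·BBA·BBA·BBA·A·A·BBA·BBA·BBA·A·A·BBA·A·A·BBA·A·A·BBA·BBA·BBA·A·A·BBA·CBC·A·CBC·BBA·CBC·A·CBC·A·A·BBA·CBC·A·CBC·BBA·CBC·A·CBC·BBA·BBA·A·A·BBA·CBC·A·CBC·BBA·CBC·A·CBC·A·A·BBA·CBC·A·CBC·BBA·CBC·A·CBC
    A ↦ BBA
    B ↦ A
    C ↦ CBC

A->BBA, B->A, C->CBC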